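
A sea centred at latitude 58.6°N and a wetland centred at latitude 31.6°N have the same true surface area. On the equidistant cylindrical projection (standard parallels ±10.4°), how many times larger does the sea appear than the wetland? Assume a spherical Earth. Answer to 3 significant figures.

The equidistant cylindrical projection with φ₀ = 10.4° has h = 1 (meridians true) and k = cos φ₀ / cos φ along parallels.
Areal scale at 58.6°: h·k = 1.000 × 1.888 = 1.888.
Areal scale at 31.6°: h·k = 1.000 × 1.155 = 1.155.
Ratio = 1.888/1.155 ≈ 1.63.

1.63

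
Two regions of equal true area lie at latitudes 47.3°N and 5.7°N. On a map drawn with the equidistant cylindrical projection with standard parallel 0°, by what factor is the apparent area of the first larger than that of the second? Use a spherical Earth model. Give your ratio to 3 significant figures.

1.47

For the equirectangular projection with φ₀ = 0 (plate carrée), h = 1 along meridians and k = sec φ along parallels.
Areal scale at 47.3°: h·k = 1.000 × 1.475 = 1.475.
Areal scale at 5.7°: h·k = 1.000 × 1.005 = 1.005.
Ratio = 1.475/1.005 ≈ 1.47.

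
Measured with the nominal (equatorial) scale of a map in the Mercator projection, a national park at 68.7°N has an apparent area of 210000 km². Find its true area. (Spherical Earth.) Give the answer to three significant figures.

27700 km²

The Mercator projection is conformal; its linear scale factor is the same in every direction and equals sec φ = 1/cos φ.
Areal scale = k² = sec²φ = 1/cos²(68.7°) = 1/0.3633² = 7.579.
True area = apparent / (areal scale) = 210000 / 7.579 ≈ 27700 km².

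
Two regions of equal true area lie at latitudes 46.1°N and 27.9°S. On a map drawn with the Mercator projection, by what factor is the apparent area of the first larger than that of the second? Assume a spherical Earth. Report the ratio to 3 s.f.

1.62

Mercator is conformal with k = sec φ, so areal scale = k² = sec²φ.
At 46.1°: sec²(46.1°) = 1/0.6934² = 2.080.
At 27.9°: sec²(27.9°) = 1/0.8838² = 1.280.
Ratio = 2.080/1.280 = cos²(27.9°)/cos²(46.1°) ≈ 1.62.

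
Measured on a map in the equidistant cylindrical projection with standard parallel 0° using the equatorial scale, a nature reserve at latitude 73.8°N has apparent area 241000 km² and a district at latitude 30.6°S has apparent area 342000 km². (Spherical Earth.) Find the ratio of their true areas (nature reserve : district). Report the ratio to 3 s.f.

0.228

On the plate carrée, areal scale = h·k = 1 × sec φ, so true area = apparent × cos φ.
True area of nature reserve: 241000 × cos(73.8°) = 241000 × 0.2790 = 67240 km².
True area of district: 342000 × cos(30.6°) = 342000 × 0.8607 = 294400 km².
Ratio = 67240 / 294400 ≈ 0.228.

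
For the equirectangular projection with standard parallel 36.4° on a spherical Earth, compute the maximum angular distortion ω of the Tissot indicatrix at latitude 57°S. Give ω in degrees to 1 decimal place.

The equidistant cylindrical projection with φ₀ = 36.4° has h = 1 (meridians true) and k = cos φ₀ / cos φ along parallels.
At 57°: h = 1.000, k = 1.478; principal scales a = 1.478, b = 1.000.
sin(ω/2) = (a − b)/(a + b) = 0.4778/2.478 = 0.1928, so ω = 2 arcsin(0.1928) ≈ 22.2°.

22.2°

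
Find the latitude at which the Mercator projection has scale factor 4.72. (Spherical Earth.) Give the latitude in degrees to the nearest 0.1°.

Mercator scale is k = sec φ = 1/cos φ.
1/cos φ = 4.72  ⇒  cos φ = 0.2119  ⇒  φ = arccos(0.2119) ≈ 77.8°.

77.8°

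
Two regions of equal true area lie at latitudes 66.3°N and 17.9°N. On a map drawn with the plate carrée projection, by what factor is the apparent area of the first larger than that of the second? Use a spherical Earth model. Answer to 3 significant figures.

2.37

For the equirectangular projection with φ₀ = 0 (plate carrée), h = 1 along meridians and k = sec φ along parallels.
Areal scale at 66.3°: h·k = 1.000 × 2.488 = 2.488.
Areal scale at 17.9°: h·k = 1.000 × 1.051 = 1.051.
Ratio = 2.488/1.051 ≈ 2.37.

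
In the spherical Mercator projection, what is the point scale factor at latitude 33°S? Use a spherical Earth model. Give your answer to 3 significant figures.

For Mercator, h = k = sec φ (a conformal cylindrical projection has a single point scale, 1/cos φ).
k = 1/cos 33° = 1/0.8387 = 1.192.

1.19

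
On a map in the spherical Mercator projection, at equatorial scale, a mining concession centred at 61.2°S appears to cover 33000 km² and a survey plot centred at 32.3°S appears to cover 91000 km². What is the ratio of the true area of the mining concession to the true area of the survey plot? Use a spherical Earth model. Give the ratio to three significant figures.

Mercator's areal exaggeration is sec²φ; hence true area = (apparent area) · cos²φ.
True area of mining concession: 33000 × cos²(61.2°) = 33000 × 0.2321 = 7659 km².
True area of survey plot: 91000 × cos²(32.3°) = 91000 × 0.7145 = 65020 km².
Ratio = 7659 / 65020 ≈ 0.118.

0.118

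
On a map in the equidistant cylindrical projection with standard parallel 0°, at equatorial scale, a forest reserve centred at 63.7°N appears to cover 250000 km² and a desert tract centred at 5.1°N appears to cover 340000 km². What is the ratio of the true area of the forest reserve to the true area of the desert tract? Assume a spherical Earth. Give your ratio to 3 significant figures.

0.327

On the plate carrée, areal scale = h·k = 1 × sec φ, so true area = apparent × cos φ.
True area of forest reserve: 250000 × cos(63.7°) = 250000 × 0.4431 = 110800 km².
True area of desert tract: 340000 × cos(5.1°) = 340000 × 0.9960 = 338700 km².
Ratio = 110800 / 338700 ≈ 0.327.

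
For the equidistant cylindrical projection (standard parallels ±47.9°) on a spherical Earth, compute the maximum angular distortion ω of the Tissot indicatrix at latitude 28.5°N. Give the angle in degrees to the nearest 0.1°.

The equidistant cylindrical projection with φ₀ = 47.9° has h = 1 (meridians true) and k = cos φ₀ / cos φ along parallels.
At 28.5°: h = 1.000, k = 0.7629; principal scales a = 1.000, b = 0.7629.
sin(ω/2) = (a − b)/(a + b) = 0.2371/1.763 = 0.1345, so ω = 2 arcsin(0.1345) ≈ 15.5°.

15.5°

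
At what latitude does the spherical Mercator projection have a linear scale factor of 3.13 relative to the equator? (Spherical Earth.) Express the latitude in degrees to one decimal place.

Mercator scale is k = sec φ = 1/cos φ.
1/cos φ = 3.13  ⇒  cos φ = 0.3195  ⇒  φ = arccos(0.3195) ≈ 71.4°.

71.4°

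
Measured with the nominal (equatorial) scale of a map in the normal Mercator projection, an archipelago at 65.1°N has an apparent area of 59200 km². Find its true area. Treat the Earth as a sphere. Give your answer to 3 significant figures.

10500 km²

For Mercator, h = k = sec φ (a conformal cylindrical projection has a single point scale, 1/cos φ).
Areal scale = k² = sec²φ = 1/cos²(65.1°) = 1/0.4210² = 5.641.
True area = apparent / (areal scale) = 59200 / 5.641 ≈ 10500 km².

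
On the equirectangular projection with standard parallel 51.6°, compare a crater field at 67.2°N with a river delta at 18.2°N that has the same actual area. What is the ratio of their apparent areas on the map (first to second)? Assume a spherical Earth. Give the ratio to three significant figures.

2.45

In the equirectangular projection with standard parallel φ₀ = 51.6° (x = Rλ cos φ₀, y = Rφ), meridians are true-scale (h = 1) and the parallel scale is k = cos φ₀ / cos φ.
Areal scale at 67.2°: h·k = 1.000 × 1.603 = 1.603.
Areal scale at 18.2°: h·k = 1.000 × 0.6539 = 0.6539.
Ratio = 1.603/0.6539 ≈ 2.45.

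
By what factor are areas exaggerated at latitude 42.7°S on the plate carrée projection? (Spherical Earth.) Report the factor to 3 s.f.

Plate carrée maps x = Rλ, y = Rφ. The meridian scale is h = 1 and the parallel scale is k = 1/cos φ = sec φ.
Areal scale = h·k = 1 × sec φ; at 42.7°, h = 1.000, k = 1.361, so h·k = 1.361.

1.36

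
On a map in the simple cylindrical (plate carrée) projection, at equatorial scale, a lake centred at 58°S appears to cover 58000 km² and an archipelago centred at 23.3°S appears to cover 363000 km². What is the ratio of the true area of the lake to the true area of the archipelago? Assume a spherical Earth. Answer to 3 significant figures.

0.0922

Plate carrée has h = 1 and k = sec φ, giving areal scale sec φ; true area = (apparent area) · cos φ.
True area of lake: 58000 × cos(58°) = 58000 × 0.5299 = 30740 km².
True area of archipelago: 363000 × cos(23.3°) = 363000 × 0.9184 = 333400 km².
Ratio = 30740 / 333400 ≈ 0.0922.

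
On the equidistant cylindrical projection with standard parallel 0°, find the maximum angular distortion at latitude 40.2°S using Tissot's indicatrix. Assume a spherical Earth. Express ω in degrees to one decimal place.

In the plate carrée (x = Rλ, y = Rφ), meridians are true-scale (h = 1) and parallels are stretched by k = sec φ.
At 40.2°: h = 1.000, k = 1.309; principal scales a = 1.309, b = 1.000.
sin(ω/2) = (a − b)/(a + b) = 0.3093/2.309 = 0.1339, so ω = 2 arcsin(0.1339) ≈ 15.4°.

15.4°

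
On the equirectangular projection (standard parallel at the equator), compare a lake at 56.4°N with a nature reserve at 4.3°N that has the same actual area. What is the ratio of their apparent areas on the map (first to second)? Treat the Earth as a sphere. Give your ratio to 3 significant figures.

1.80

For the equirectangular projection with φ₀ = 0 (plate carrée), h = 1 along meridians and k = sec φ along parallels.
Areal scale at 56.4°: h·k = 1.000 × 1.807 = 1.807.
Areal scale at 4.3°: h·k = 1.000 × 1.003 = 1.003.
Ratio = 1.807/1.003 ≈ 1.80.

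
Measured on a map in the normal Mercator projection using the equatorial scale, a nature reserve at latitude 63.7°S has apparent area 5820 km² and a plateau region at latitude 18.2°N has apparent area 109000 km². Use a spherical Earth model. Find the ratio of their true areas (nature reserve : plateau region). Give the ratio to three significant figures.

Since Mercator area scale is 1/cos²φ, the true area equals the apparent area multiplied by cos²φ.
True area of nature reserve: 5820 × cos²(63.7°) = 5820 × 0.1963 = 1143 km².
True area of plateau region: 109000 × cos²(18.2°) = 109000 × 0.9024 = 98370 km².
Ratio = 1143 / 98370 ≈ 0.0116.

0.0116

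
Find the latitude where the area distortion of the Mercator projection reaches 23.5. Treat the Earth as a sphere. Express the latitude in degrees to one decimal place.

Mercator areal scale is sec²φ.
sec²φ = 23.5  ⇒  cos²φ = 0.04255  ⇒  cos φ = 0.2063.
φ = arccos(0.2063) ≈ 78.1°.

78.1°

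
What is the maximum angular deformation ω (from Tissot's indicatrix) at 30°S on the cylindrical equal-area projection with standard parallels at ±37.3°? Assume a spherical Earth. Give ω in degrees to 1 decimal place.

9.7°

A cylindrical equal-area projection with standard parallel φ₀ has meridian scale h = cos φ / cos φ₀ and parallel scale k = cos φ₀ / cos φ (so areas are preserved, h·k = 1).
At 30°: h = 1.089, k = 0.9185; principal scales a = 1.089, b = 0.9185.
sin(ω/2) = (a − b)/(a + b) = 0.1702/2.007 = 0.08477, so ω = 2 arcsin(0.08477) ≈ 9.7°.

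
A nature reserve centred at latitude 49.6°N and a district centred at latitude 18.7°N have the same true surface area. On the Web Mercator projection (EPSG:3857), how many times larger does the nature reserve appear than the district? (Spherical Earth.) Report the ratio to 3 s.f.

Mercator areal scale is sec²φ.
At 49.6°: sec²(49.6°) = 1/0.6481² = 2.381.
At 18.7°: sec²(18.7°) = 1/0.9472² = 1.115.
Ratio = 2.381/1.115 = cos²(18.7°)/cos²(49.6°) ≈ 2.14.

2.14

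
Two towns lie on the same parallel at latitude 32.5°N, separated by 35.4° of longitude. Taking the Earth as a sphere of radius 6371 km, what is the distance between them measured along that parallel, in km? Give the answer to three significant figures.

3320 km

Arc length along a parallel = R cos φ · Δλ (with Δλ in radians).
= 6371 × cos 32.5° × (35.4° × π/180) = 6371 × 0.8434 × 0.6178 ≈ 3320 km.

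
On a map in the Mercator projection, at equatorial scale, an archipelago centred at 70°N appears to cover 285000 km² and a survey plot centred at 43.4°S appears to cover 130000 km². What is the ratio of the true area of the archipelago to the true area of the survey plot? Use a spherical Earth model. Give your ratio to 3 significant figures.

Mercator's areal exaggeration is sec²φ; hence true area = (apparent area) · cos²φ.
True area of archipelago: 285000 × cos²(70°) = 285000 × 0.1170 = 33340 km².
True area of survey plot: 130000 × cos²(43.4°) = 130000 × 0.5279 = 68630 km².
Ratio = 33340 / 68630 ≈ 0.486.

0.486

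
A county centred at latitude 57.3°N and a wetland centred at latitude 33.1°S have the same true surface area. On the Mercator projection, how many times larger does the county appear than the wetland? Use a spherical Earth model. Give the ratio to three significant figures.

2.40

Mercator is conformal with k = sec φ, so areal scale = k² = sec²φ.
At 57.3°: sec²(57.3°) = 1/0.5402² = 3.426.
At 33.1°: sec²(33.1°) = 1/0.8377² = 1.425.
Ratio = 3.426/1.425 = cos²(33.1°)/cos²(57.3°) ≈ 2.40.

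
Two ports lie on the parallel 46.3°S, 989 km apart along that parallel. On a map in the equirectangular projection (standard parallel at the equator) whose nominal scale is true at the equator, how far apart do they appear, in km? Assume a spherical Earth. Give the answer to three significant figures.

Plate carrée maps x = Rλ, y = Rφ. The meridian scale is h = 1 and the parallel scale is k = 1/cos φ = sec φ.
Along the parallel, k = sec 46.3° = 1/0.6909 = 1.447.
Map distance = 989 × 1.447 ≈ 1430 km.

1430 km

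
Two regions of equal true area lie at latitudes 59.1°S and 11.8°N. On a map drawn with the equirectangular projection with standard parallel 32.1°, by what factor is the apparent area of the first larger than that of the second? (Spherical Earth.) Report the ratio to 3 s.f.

1.91

The equidistant cylindrical projection with φ₀ = 32.1° has h = 1 (meridians true) and k = cos φ₀ / cos φ along parallels.
Areal scale at 59.1°: h·k = 1.000 × 1.650 = 1.650.
Areal scale at 11.8°: h·k = 1.000 × 0.8654 = 0.8654.
Ratio = 1.650/0.8654 ≈ 1.91.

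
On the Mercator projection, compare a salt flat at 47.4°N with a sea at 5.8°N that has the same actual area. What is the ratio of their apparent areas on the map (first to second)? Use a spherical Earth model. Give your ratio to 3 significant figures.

Mercator areal scale is sec²φ.
At 47.4°: sec²(47.4°) = 1/0.6769² = 2.183.
At 5.8°: sec²(5.8°) = 1/0.9949² = 1.010.
Ratio = 2.183/1.010 = cos²(5.8°)/cos²(47.4°) ≈ 2.16.

2.16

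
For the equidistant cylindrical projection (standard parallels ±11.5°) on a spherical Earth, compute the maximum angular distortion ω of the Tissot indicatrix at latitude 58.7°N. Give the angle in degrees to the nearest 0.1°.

With standard parallel φ₀ = 11.5°, the equirectangular projection gives x = Rλ cos φ₀, y = Rφ, so h = 1 and k = cos 11.5° / cos φ.
At 58.7°: h = 1.000, k = 1.886; principal scales a = 1.886, b = 1.000.
sin(ω/2) = (a − b)/(a + b) = 0.8862/2.886 = 0.3071, so ω = 2 arcsin(0.3071) ≈ 35.8°.

35.8°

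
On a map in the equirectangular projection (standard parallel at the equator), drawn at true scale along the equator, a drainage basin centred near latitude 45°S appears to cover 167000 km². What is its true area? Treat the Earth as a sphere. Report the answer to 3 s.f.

118000 km²

For the equirectangular projection with φ₀ = 0 (plate carrée), h = 1 along meridians and k = sec φ along parallels.
Areal scale = h·k = 1 × sec φ; at 45°, h = 1.000, k = 1.414, so h·k = 1.414.
True area = apparent / (areal scale) = 167000 / 1.414 ≈ 118000 km².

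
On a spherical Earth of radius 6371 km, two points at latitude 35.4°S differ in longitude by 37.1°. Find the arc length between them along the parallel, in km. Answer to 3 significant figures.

Arc length along a parallel = R cos φ · Δλ (with Δλ in radians).
= 6371 × cos 35.4° × (37.1° × π/180) = 6371 × 0.8151 × 0.6475 ≈ 3360 km.

3360 km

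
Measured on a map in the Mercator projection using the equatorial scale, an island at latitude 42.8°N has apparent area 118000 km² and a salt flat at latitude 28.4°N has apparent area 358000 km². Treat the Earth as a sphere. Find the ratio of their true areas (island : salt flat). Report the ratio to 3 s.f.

0.229

Mercator's areal exaggeration is sec²φ; hence true area = (apparent area) · cos²φ.
True area of island: 118000 × cos²(42.8°) = 118000 × 0.5384 = 63530 km².
True area of salt flat: 358000 × cos²(28.4°) = 358000 × 0.7738 = 277000 km².
Ratio = 63530 / 277000 ≈ 0.229.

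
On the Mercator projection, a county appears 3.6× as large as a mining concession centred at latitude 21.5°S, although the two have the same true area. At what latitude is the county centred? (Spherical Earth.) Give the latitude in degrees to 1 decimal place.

60.6°

On Mercator, (apparent₁)/(apparent₂) = sec²φ₁ / sec²φ₂ when true areas are equal.
cos²φ₂ / cos²φ₁ = 3.6  ⇒  cos φ₁ = cos 21.5° / √3.6 = 0.9304/1.897 = 0.4904.
φ₁ = arccos(0.4904) ≈ 60.6°.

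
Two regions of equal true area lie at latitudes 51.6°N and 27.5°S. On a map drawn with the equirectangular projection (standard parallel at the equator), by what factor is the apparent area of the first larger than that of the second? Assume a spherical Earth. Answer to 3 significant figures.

In the plate carrée (x = Rλ, y = Rφ), meridians are true-scale (h = 1) and parallels are stretched by k = sec φ.
Areal scale at 51.6°: h·k = 1.000 × 1.610 = 1.610.
Areal scale at 27.5°: h·k = 1.000 × 1.127 = 1.127.
Ratio = 1.610/1.127 ≈ 1.43.

1.43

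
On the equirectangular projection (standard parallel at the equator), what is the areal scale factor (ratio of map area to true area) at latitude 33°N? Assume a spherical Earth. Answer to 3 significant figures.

1.19

For the equirectangular projection with φ₀ = 0 (plate carrée), h = 1 along meridians and k = sec φ along parallels.
Areal scale = h·k = 1 × sec φ; at 33°, h = 1.000, k = 1.192, so h·k = 1.192.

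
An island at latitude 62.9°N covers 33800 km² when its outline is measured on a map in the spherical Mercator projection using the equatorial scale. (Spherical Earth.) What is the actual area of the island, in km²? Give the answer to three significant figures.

For Mercator, h = k = sec φ (a conformal cylindrical projection has a single point scale, 1/cos φ).
Areal scale = k² = sec²φ = 1/cos²(62.9°) = 1/0.4555² = 4.819.
True area = apparent / (areal scale) = 33800 / 4.819 ≈ 7010 km².

7010 km²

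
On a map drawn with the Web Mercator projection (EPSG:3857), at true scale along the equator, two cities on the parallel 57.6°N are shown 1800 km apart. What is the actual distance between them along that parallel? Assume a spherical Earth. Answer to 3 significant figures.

The Mercator projection is conformal; its linear scale factor is the same in every direction and equals sec φ = 1/cos φ.
Along the parallel at 57.6°, map distances are exaggerated by k = sec 57.6° = 1.866.
True distance = 1800 / 1.866 = 1800 × cos 57.6° ≈ 964 km.

964 km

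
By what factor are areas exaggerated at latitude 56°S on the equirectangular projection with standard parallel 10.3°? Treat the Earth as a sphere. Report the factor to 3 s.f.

The equidistant cylindrical projection with φ₀ = 10.3° has h = 1 (meridians true) and k = cos φ₀ / cos φ along parallels.
Areal scale = h·k = 1 × cos φ₀ / cos φ; at 56°, h = 1.000, k = 1.759, so h·k = 1.759.

1.76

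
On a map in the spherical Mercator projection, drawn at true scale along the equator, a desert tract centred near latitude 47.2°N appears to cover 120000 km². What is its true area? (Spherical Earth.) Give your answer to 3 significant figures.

Mercator is conformal, so the point scale is isotropic: h = k = sec φ = 1/cos φ.
Areal scale = k² = sec²φ = 1/cos²(47.2°) = 1/0.6794² = 2.166.
True area = apparent / (areal scale) = 120000 / 2.166 ≈ 55400 km².

55400 km²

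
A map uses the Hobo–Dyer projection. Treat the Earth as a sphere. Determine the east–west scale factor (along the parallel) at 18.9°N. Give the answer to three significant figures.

0.839

Hobo–Dyer is a cylindrical equal-area projection with standard parallels at ±37.5°. Cylindrical equal-area (φ₀ = 37.5°): h = cos φ / cos 37.5° along meridians, k = cos 37.5° / cos φ along parallels; h·k = 1.
k = cos 37.5° / cos 18.9° = 0.7934/0.9461 = 0.8386.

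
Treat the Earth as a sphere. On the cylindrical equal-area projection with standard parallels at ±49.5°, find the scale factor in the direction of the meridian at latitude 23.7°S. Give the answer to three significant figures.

1.41

A cylindrical equal-area projection with standard parallel φ₀ has meridian scale h = cos φ / cos φ₀ and parallel scale k = cos φ₀ / cos φ (so areas are preserved, h·k = 1).
h = cos 23.7° / cos 49.5° = 0.9157/0.6494 = 1.410.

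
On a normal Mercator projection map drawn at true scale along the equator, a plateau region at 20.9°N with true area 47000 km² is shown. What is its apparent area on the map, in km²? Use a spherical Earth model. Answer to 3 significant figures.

53900 km²

Mercator is conformal, so the point scale is isotropic: h = k = sec φ = 1/cos φ.
Areal scale = k² = sec²φ = 1/cos²(20.9°) = 1/0.9342² = 1.146.
Apparent area = 47000 × 1.146 ≈ 53900 km².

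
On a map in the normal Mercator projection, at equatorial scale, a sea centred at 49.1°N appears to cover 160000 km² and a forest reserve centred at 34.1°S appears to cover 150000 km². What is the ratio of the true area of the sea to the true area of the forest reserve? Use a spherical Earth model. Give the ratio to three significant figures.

On Mercator the areal scale is sec²φ, so true area = apparent × cos²φ.
True area of sea: 160000 × cos²(49.1°) = 160000 × 0.4287 = 68590 km².
True area of forest reserve: 150000 × cos²(34.1°) = 150000 × 0.6857 = 102900 km².
Ratio = 68590 / 102900 ≈ 0.667.

0.667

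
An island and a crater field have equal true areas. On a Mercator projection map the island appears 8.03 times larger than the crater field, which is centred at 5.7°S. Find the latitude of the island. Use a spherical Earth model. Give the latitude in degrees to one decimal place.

69.4°

On Mercator, (apparent₁)/(apparent₂) = sec²φ₁ / sec²φ₂ when true areas are equal.
cos²φ₂ / cos²φ₁ = 8.03  ⇒  cos φ₁ = cos 5.7° / √8.03 = 0.9951/2.834 = 0.3511.
φ₁ = arccos(0.3511) ≈ 69.4°.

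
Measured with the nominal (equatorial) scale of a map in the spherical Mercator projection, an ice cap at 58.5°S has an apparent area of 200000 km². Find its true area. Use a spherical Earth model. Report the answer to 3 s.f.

Mercator is conformal, so the point scale is isotropic: h = k = sec φ = 1/cos φ.
Areal scale = k² = sec²φ = 1/cos²(58.5°) = 1/0.5225² = 3.663.
True area = apparent / (areal scale) = 200000 / 3.663 ≈ 54600 km².

54600 km²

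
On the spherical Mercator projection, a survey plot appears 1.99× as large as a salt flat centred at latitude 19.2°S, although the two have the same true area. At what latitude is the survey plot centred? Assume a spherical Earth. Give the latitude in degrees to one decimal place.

Mercator areal scale is sec²φ, so apparent-area ratio = sec²φ₁ / sec²φ₂ = cos²φ₂ / cos²φ₁.
cos²φ₂ / cos²φ₁ = 1.99  ⇒  cos φ₁ = cos 19.2° / √1.99 = 0.9444/1.411 = 0.6695.
φ₁ = arccos(0.6695) ≈ 48.0°.

48.0°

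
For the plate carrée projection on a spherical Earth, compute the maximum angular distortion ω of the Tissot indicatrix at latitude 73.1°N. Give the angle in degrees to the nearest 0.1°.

Plate carrée maps x = Rλ, y = Rφ. The meridian scale is h = 1 and the parallel scale is k = 1/cos φ = sec φ.
At 73.1°: h = 1.000, k = 3.440; principal scales a = 3.440, b = 1.000.
sin(ω/2) = (a − b)/(a + b) = 2.440/4.440 = 0.5495, so ω = 2 arcsin(0.5495) ≈ 66.7°.

66.7°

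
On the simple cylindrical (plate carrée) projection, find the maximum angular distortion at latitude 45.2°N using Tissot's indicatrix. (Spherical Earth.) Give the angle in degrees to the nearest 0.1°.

20.0°

In the plate carrée (x = Rλ, y = Rφ), meridians are true-scale (h = 1) and parallels are stretched by k = sec φ.
At 45.2°: h = 1.000, k = 1.419; principal scales a = 1.419, b = 1.000.
sin(ω/2) = (a − b)/(a + b) = 0.4192/2.419 = 0.1733, so ω = 2 arcsin(0.1733) ≈ 20.0°.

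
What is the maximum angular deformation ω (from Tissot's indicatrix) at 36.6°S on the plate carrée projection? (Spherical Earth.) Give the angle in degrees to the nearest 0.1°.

In the plate carrée (x = Rλ, y = Rφ), meridians are true-scale (h = 1) and parallels are stretched by k = sec φ.
At 36.6°: h = 1.000, k = 1.246; principal scales a = 1.246, b = 1.000.
sin(ω/2) = (a − b)/(a + b) = 0.2456/2.246 = 0.1094, so ω = 2 arcsin(0.1094) ≈ 12.6°.

12.6°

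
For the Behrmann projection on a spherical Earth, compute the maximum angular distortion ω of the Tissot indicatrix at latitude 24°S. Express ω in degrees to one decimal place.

Behrmann is a cylindrical equal-area projection with standard parallels at ±30°. For cylindrical equal-area with standard parallel φ₀, h = cos φ / cos φ₀ and k = cos φ₀ / cos φ, so h·k = 1.
At 24°: h = 1.055, k = 0.9480; principal scales a = 1.055, b = 0.9480.
sin(ω/2) = (a − b)/(a + b) = 0.1069/2.003 = 0.05337, so ω = 2 arcsin(0.05337) ≈ 6.1°.

6.1°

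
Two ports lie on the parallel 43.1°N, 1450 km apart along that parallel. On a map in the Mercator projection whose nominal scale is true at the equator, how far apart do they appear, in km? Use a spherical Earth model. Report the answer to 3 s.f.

For Mercator, h = k = sec φ (a conformal cylindrical projection has a single point scale, 1/cos φ).
Along the parallel, k = sec 43.1° = 1/0.7302 = 1.370.
Map distance = 1450 × 1.370 ≈ 1990 km.

1990 km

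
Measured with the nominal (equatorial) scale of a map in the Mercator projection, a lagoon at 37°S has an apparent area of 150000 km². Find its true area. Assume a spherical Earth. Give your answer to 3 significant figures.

95700 km²

Mercator is conformal, so the point scale is isotropic: h = k = sec φ = 1/cos φ.
Areal scale = k² = sec²φ = 1/cos²(37°) = 1/0.7986² = 1.568.
True area = apparent / (areal scale) = 150000 / 1.568 ≈ 95700 km².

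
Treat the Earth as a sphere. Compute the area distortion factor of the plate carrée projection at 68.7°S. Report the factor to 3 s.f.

In the plate carrée (x = Rλ, y = Rφ), meridians are true-scale (h = 1) and parallels are stretched by k = sec φ.
Areal scale = h·k = 1 × sec φ; at 68.7°, h = 1.000, k = 2.753, so h·k = 2.753.

2.75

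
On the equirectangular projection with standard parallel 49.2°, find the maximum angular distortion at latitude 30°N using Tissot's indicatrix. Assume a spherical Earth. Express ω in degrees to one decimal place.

16.1°

The equidistant cylindrical projection with φ₀ = 49.2° has h = 1 (meridians true) and k = cos φ₀ / cos φ along parallels.
At 30°: h = 1.000, k = 0.7545; principal scales a = 1.000, b = 0.7545.
sin(ω/2) = (a − b)/(a + b) = 0.2455/1.755 = 0.1399, so ω = 2 arcsin(0.1399) ≈ 16.1°.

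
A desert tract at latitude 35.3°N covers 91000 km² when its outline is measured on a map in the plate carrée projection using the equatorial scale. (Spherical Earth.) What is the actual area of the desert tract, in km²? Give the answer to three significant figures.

74300 km²

In the plate carrée (x = Rλ, y = Rφ), meridians are true-scale (h = 1) and parallels are stretched by k = sec φ.
Areal scale = h·k = 1 × sec φ; at 35.3°, h = 1.000, k = 1.225, so h·k = 1.225.
True area = apparent / (areal scale) = 91000 / 1.225 ≈ 74300 km².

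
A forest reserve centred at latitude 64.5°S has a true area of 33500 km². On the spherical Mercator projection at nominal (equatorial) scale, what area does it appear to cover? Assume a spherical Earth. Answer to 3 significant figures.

181000 km²

The Mercator projection is conformal; its linear scale factor is the same in every direction and equals sec φ = 1/cos φ.
Areal scale = k² = sec²φ = 1/cos²(64.5°) = 1/0.4305² = 5.395.
Apparent area = 33500 × 5.395 ≈ 181000 km².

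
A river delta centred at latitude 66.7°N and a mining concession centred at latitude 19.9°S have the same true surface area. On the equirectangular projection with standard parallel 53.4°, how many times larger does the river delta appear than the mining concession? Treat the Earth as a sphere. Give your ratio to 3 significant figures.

The equidistant cylindrical projection with φ₀ = 53.4° has h = 1 (meridians true) and k = cos φ₀ / cos φ along parallels.
Areal scale at 66.7°: h·k = 1.000 × 1.507 = 1.507.
Areal scale at 19.9°: h·k = 1.000 × 0.6341 = 0.6341.
Ratio = 1.507/0.6341 ≈ 2.38.

2.38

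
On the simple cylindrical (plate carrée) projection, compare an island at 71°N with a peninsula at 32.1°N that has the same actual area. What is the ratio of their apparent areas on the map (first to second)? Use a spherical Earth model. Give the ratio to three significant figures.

2.60

For the equirectangular projection with φ₀ = 0 (plate carrée), h = 1 along meridians and k = sec φ along parallels.
Areal scale at 71°: h·k = 1.000 × 3.072 = 3.072.
Areal scale at 32.1°: h·k = 1.000 × 1.180 = 1.180.
Ratio = 3.072/1.180 ≈ 2.60.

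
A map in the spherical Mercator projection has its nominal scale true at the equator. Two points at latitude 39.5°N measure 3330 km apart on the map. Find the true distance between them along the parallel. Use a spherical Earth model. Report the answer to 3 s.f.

2570 km

The Mercator projection is conformal; its linear scale factor is the same in every direction and equals sec φ = 1/cos φ.
Along the parallel at 39.5°, map distances are exaggerated by k = sec 39.5° = 1.296.
True distance = 3330 / 1.296 = 3330 × cos 39.5° ≈ 2570 km.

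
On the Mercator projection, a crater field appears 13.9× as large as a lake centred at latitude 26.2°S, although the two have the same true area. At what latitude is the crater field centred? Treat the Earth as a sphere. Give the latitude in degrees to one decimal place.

76.1°

Mercator areal scale is sec²φ, so apparent-area ratio = sec²φ₁ / sec²φ₂ = cos²φ₂ / cos²φ₁.
cos²φ₂ / cos²φ₁ = 13.9  ⇒  cos φ₁ = cos 26.2° / √13.9 = 0.8973/3.728 = 0.2407.
φ₁ = arccos(0.2407) ≈ 76.1°.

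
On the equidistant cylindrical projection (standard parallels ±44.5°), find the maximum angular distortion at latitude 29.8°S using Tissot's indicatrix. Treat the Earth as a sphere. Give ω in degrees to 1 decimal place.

With standard parallel φ₀ = 44.5°, the equirectangular projection gives x = Rλ cos φ₀, y = Rφ, so h = 1 and k = cos 44.5° / cos φ.
At 29.8°: h = 1.000, k = 0.8219; principal scales a = 1.000, b = 0.8219.
sin(ω/2) = (a − b)/(a + b) = 0.1781/1.822 = 0.09773, so ω = 2 arcsin(0.09773) ≈ 11.2°.

11.2°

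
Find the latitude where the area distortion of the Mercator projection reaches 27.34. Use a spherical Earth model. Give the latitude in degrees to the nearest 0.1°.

Mercator areal scale is sec²φ.
sec²φ = 27.34  ⇒  cos²φ = 0.03658  ⇒  cos φ = 0.1912.
φ = arccos(0.1912) ≈ 79.0°.

79.0°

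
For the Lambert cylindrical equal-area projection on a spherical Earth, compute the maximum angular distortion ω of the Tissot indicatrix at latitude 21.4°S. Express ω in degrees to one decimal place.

8.2°

The Lambert cylindrical equal-area projection is the cylindrical equal-area projection with its standard parallel at the equator (φ₀ = 0). Cylindrical equal-area (φ₀ = 0°): h = cos φ / cos 0° along meridians, k = cos 0° / cos φ along parallels; h·k = 1.
At 21.4°: h = 0.9311, k = 1.074; principal scales a = 1.074, b = 0.9311.
sin(ω/2) = (a − b)/(a + b) = 0.1430/2.005 = 0.07131, so ω = 2 arcsin(0.07131) ≈ 8.2°.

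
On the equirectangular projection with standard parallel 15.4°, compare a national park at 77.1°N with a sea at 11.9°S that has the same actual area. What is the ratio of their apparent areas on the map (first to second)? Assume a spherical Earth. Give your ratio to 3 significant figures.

In the equirectangular projection with standard parallel φ₀ = 15.4° (x = Rλ cos φ₀, y = Rφ), meridians are true-scale (h = 1) and the parallel scale is k = cos φ₀ / cos φ.
Areal scale at 77.1°: h·k = 1.000 × 4.318 = 4.318.
Areal scale at 11.9°: h·k = 1.000 × 0.9853 = 0.9853.
Ratio = 4.318/0.9853 ≈ 4.38.

4.38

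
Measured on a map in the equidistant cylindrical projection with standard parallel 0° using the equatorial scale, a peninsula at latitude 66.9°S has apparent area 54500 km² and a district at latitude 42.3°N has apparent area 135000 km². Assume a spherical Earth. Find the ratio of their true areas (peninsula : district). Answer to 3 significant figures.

0.214

Plate carrée has h = 1 and k = sec φ, giving areal scale sec φ; true area = (apparent area) · cos φ.
True area of peninsula: 54500 × cos(66.9°) = 54500 × 0.3923 = 21380 km².
True area of district: 135000 × cos(42.3°) = 135000 × 0.7396 = 99850 km².
Ratio = 21380 / 99850 ≈ 0.214.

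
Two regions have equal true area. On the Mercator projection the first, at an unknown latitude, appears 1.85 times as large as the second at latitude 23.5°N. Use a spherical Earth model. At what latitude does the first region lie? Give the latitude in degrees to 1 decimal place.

47.6°

For equal true areas on Mercator, apparent areas scale as sec²φ, so the ratio is cos²φ₂ / cos²φ₁.
cos²φ₂ / cos²φ₁ = 1.85  ⇒  cos φ₁ = cos 23.5° / √1.85 = 0.9171/1.360 = 0.6742.
φ₁ = arccos(0.6742) ≈ 47.6°.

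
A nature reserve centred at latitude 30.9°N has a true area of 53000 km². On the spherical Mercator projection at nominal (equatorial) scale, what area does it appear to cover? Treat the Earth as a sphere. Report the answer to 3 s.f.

72000 km²

For Mercator, h = k = sec φ (a conformal cylindrical projection has a single point scale, 1/cos φ).
Areal scale = k² = sec²φ = 1/cos²(30.9°) = 1/0.8581² = 1.358.
Apparent area = 53000 × 1.358 ≈ 72000 km².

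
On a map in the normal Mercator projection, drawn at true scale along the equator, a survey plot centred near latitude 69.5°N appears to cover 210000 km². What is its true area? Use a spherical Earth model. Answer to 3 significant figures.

The Mercator projection is conformal; its linear scale factor is the same in every direction and equals sec φ = 1/cos φ.
Areal scale = k² = sec²φ = 1/cos²(69.5°) = 1/0.3502² = 8.154.
True area = apparent / (areal scale) = 210000 / 8.154 ≈ 25800 km².

25800 km²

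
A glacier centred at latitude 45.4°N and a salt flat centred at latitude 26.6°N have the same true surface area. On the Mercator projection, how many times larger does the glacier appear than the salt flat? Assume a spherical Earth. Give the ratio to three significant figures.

Mercator is conformal with k = sec φ, so areal scale = k² = sec²φ.
At 45.4°: sec²(45.4°) = 1/0.7022² = 2.028.
At 26.6°: sec²(26.6°) = 1/0.8942² = 1.251.
Ratio = 2.028/1.251 = cos²(26.6°)/cos²(45.4°) ≈ 1.62.

1.62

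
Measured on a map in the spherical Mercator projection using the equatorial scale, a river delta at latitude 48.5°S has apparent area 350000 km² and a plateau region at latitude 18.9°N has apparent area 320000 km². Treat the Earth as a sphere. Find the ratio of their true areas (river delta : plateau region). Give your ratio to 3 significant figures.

0.537

Mercator's areal exaggeration is sec²φ; hence true area = (apparent area) · cos²φ.
True area of river delta: 350000 × cos²(48.5°) = 350000 × 0.4391 = 153700 km².
True area of plateau region: 320000 × cos²(18.9°) = 320000 × 0.8951 = 286400 km².
Ratio = 153700 / 286400 ≈ 0.537.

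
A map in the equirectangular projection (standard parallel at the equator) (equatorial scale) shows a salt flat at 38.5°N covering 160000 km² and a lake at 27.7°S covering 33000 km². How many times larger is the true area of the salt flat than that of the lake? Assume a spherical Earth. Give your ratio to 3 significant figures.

4.29

On the plate carrée, areal scale = h·k = 1 × sec φ, so true area = apparent × cos φ.
True area of salt flat: 160000 × cos(38.5°) = 160000 × 0.7826 = 125200 km².
True area of lake: 33000 × cos(27.7°) = 33000 × 0.8854 = 29220 km².
Ratio = 125200 / 29220 ≈ 4.29.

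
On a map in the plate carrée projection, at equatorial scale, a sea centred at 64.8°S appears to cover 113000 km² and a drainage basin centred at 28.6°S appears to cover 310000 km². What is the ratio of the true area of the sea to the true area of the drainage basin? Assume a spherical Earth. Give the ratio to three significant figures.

0.177

Plate carrée has h = 1 and k = sec φ, giving areal scale sec φ; true area = (apparent area) · cos φ.
True area of sea: 113000 × cos(64.8°) = 113000 × 0.4258 = 48110 km².
True area of drainage basin: 310000 × cos(28.6°) = 310000 × 0.8780 = 272200 km².
Ratio = 48110 / 272200 ≈ 0.177.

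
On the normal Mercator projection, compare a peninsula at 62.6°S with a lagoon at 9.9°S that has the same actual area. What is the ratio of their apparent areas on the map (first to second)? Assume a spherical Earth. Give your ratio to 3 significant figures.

Mercator areal scale is sec²φ.
At 62.6°: sec²(62.6°) = 1/0.4602² = 4.722.
At 9.9°: sec²(9.9°) = 1/0.9851² = 1.030.
Ratio = 4.722/1.030 = cos²(9.9°)/cos²(62.6°) ≈ 4.58.

4.58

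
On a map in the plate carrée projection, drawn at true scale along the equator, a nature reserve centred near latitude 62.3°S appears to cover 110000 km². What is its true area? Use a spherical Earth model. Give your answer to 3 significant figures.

51100 km²

Plate carrée maps x = Rλ, y = Rφ. The meridian scale is h = 1 and the parallel scale is k = 1/cos φ = sec φ.
Areal scale = h·k = 1 × sec φ; at 62.3°, h = 1.000, k = 2.151, so h·k = 2.151.
True area = apparent / (areal scale) = 110000 / 2.151 ≈ 51100 km².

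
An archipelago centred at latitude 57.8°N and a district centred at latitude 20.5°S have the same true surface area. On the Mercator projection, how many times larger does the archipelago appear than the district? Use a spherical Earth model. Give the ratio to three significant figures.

Mercator is conformal with k = sec φ, so areal scale = k² = sec²φ.
At 57.8°: sec²(57.8°) = 1/0.5329² = 3.522.
At 20.5°: sec²(20.5°) = 1/0.9367² = 1.140.
Ratio = 3.522/1.140 = cos²(20.5°)/cos²(57.8°) ≈ 3.09.

3.09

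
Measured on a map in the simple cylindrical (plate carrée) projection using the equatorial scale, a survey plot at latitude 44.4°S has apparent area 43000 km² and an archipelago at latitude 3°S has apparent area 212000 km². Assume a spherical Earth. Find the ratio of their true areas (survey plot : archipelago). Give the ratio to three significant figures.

0.145

Plate carrée has h = 1 and k = sec φ, giving areal scale sec φ; true area = (apparent area) · cos φ.
True area of survey plot: 43000 × cos(44.4°) = 43000 × 0.7145 = 30720 km².
True area of archipelago: 212000 × cos(3°) = 212000 × 0.9986 = 211700 km².
Ratio = 30720 / 211700 ≈ 0.145.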